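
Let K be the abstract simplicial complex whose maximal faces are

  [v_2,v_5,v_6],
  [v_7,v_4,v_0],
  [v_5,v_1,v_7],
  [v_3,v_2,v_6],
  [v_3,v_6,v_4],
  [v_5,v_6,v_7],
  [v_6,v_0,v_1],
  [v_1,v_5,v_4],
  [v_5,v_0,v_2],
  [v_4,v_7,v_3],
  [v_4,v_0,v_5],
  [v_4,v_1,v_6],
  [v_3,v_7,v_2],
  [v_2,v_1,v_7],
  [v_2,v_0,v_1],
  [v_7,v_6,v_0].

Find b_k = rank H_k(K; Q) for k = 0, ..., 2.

b_0 = 1, b_1 = 2, b_2 = 1.

Take the total order v_0 < v_1 < v_2 < v_3 < v_4 < v_5 < v_6 < v_7 on the vertex set. Then K (dimension 2) consists of the simplices:

  0-simplices (8): [v_0], [v_1], [v_2], [v_3], [v_4], [v_5], [v_6], [v_7]
  1-simplices (24): (24 of them)
  2-simplices (16): (16 of them)

giving chain groups C_0 ≅ Z^8, C_1 ≅ Z^24, C_2 ≅ Z^16.

Boundary ∂_1: C_1 → C_0 sends each edge [p,q] (with p < q) to q − p. For instance
  ∂[v_3,v_4] = [v_4] − [v_3].
The resulting 8×24 matrix has rank 7, and its Smith normal form has invariant factors (1,1,1,1,1,1,1).

The boundary map ∂_2: C_2 → C_1 sends each 2-simplex [p,q,r] to [q,r] − [p,r] + [p,q]. For instance
  ∂[v_0,v_1,v_6] = [v_1,v_6] − [v_0,v_6] + [v_0,v_1],
  ∂[v_2,v_5,v_6] = [v_5,v_6] − [v_2,v_6] + [v_2,v_5].
The resulting 24×16 matrix has rank 15, and its Smith normal form has invariant factors (1,1,1,1,1,1,1,1,1,1,1,1,1,1,1).

Now H_k = ker ∂_k / im ∂_{k+1}, so:

  H_0: rank C_0 − rank ∂_1 = 8 − 7 = 1, and the invariant factors of ∂_1 are all 1, so H_0 ≅ Z.
  H_1: rank ker ∂_1 − rank ∂_2 = (24 − 7) − 15 = 2, and the invariant factors of ∂_2 are all 1, so H_1 ≅ Z^2.
  H_2: rank ker ∂_2 − rank ∂_3 = (16 − 15) − 0 = 1, and there is no ∂_3, so H_2 ≅ Z.

(K is a triangulation of the torus T^2.)

Hence the Betti numbers are b_0 = 1, b_1 = 2, b_2 = 1.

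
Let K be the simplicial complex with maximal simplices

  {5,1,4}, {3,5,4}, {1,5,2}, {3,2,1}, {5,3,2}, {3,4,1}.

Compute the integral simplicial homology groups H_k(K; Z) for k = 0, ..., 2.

Fix the vertex order 1 < 2 < 3 < 4 < 5 and write every simplex with vertices in increasing order. Then dim K = 2 and the simplices of K are:

  0-simplices (5): [1], [2], [3], [4], [5]
  1-simplices (9): [1,2], [1,3], [1,4], [1,5], [2,3], [2,5], [3,4], [3,5], [4,5]
  2-simplices (6): [1,2,3], [1,2,5], [1,3,4], [1,4,5], [2,3,5], [3,4,5]

giving chain groups C_0 ≅ Z^5, C_1 ≅ Z^9, C_2 ≅ Z^6.

The boundary map ∂_1: C_1 → C_0 is given by ∂[p,q] = [q] − [p]. For instance
  ∂[3,5] = [5] − [3].
As a 5×9 matrix over Z this has rank 4, with invariant factors (1,1,1,1).

The boundary map ∂_2: C_2 → C_1 maps a triangle to the signed sum of its edges. For instance
  ∂[1,2,3] = [2,3] − [1,3] + [1,2],
  ∂[3,4,5] = [4,5] − [3,5] + [3,4].
This gives a 9×6 integer matrix of rank 5; reducing to Smith normal form yields diagonal entries (1,1,1,1,1).

Reading off H_k = ker ∂_k / im ∂_{k+1}:

  H_0: rank C_0 − rank ∂_1 = 5 − 4 = 1, and the invariant factors of ∂_1 are all 1, so H_0 = Z.
  H_1: rank ker ∂_1 − rank ∂_2 = (9 − 4) − 5 = 0, and the invariant factors of ∂_2 are all 1, so H_1 = 0.
  H_2: rank ker ∂_2 − rank ∂_3 = (6 − 5) − 0 = 1, and there is no ∂_3, so H_2 = Z.

As a check, the Euler characteristic is 5 − 9 + 6 = 2, which agrees with 1 − 0 + 1 = 2.

H_0 ≅ Z,  H_1 = 0,  H_2 ≅ Z.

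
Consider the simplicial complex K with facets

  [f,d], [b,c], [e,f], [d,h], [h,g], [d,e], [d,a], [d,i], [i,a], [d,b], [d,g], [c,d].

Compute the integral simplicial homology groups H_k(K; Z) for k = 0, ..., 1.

H_0 ≅ Z,  H_1 ≅ Z^4.

Order the vertices as a < b < c < d < e < f < g < h < i. Listing each simplex with vertices in this order, K has dimension 1 with simplices:

  0-simplices (9): a, b, c, d, e, f, g, h, i
  1-simplices (12): ad, ai, bc, bd, cd, de, df, dg, dh, di, ef, gh

so the chain groups are C_0 ≅ Z^9, C_1 ≅ Z^12.

The boundary map ∂_1: C_1 → C_0 sends each edge [p,q] (with p < q) to q − p. For instance
  ∂bd = d − b.
As a 9×12 matrix over Z this has rank 8, with invariant factors (1,1,1,1,1,1,1,1).

Now H_k = ker ∂_k / im ∂_{k+1}, so:

  H_0: rank C_0 − rank ∂_1 = 9 − 8 = 1, and the invariant factors of ∂_1 are all 1, so H_0 ≅ Z.
  H_1: rank ker ∂_1 − rank ∂_2 = (12 − 8) − 0 = 4, and there is no ∂_2, so H_1 ≅ Z^4.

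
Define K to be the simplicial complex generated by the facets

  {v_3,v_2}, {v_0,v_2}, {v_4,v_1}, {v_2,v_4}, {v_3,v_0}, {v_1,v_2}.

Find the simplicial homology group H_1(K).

Order the vertices as v_0 < v_1 < v_2 < v_3 < v_4. Listing each simplex with vertices in this order, K has dimension 1 with simplices:

  0-simplices (5): [v_0], [v_1], [v_2], [v_3], [v_4]
  1-simplices (6): [v_0,v_2], [v_0,v_3], [v_1,v_2], [v_1,v_4], [v_2,v_3], [v_2,v_4]

giving chain groups C_0 ≅ Z^5, C_1 ≅ Z^6.

The boundary map ∂_1: C_1 → C_0 maps an edge to its endpoints' difference, ∂[p,q] = q − p.
This gives a 5×6 integer matrix of rank 4; reducing to Smith normal form yields diagonal entries (1,1,1,1).

Reading off H_k = ker ∂_k / im ∂_{k+1}:

  H_1: rank ker ∂_1 − rank ∂_2 = (6 − 4) − 0 = 2, and there is no ∂_2, so H_1 = Z^2.

(K is a triangulation of a wedge of 2 circles.)

H_1 = Z^2.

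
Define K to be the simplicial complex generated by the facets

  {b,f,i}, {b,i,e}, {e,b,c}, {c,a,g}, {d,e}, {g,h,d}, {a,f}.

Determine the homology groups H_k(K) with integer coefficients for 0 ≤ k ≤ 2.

Order the vertices as a < b < c < d < e < f < g < h < i. Listing each simplex with vertices in this order, K has dimension 2 with simplices:

  0-simplices (9): a, b, c, d, e, f, g, h, i
  1-simplices (15): ac, af, ag, bc, be, bf, bi, ce, cg, de, dg, dh, ei, fi, gh
  2-simplices (5): acg, bce, bei, bfi, dgh

giving chain groups C_0 ≅ Z^9, C_1 ≅ Z^15, C_2 ≅ Z^5.

Boundary ∂_1: C_1 → C_0 maps an edge to its endpoints' difference, ∂[p,q] = q − p.
This gives a 9×15 integer matrix of rank 8; reducing to Smith normal form yields diagonal entries (1,1,1,1,1,1,1,1).

Boundary ∂_2: C_2 → C_1 maps a triangle to the signed sum of its edges. For instance
  ∂bfi = fi − bi + bf,
  ∂acg = cg − ag + ac.
The 15×5 boundary matrix has rank 5 and Smith normal form diag(1,1,1,1,1).

From H_k ≅ ker(∂_k) / im(∂_{k+1}) we obtain:

  H_0: rank C_0 − rank ∂_1 = 9 − 8 = 1, and the invariant factors of ∂_1 are all 1, so H_0 ≅ Z.
  H_1: rank ker ∂_1 − rank ∂_2 = (15 − 8) − 5 = 2, and the invariant factors of ∂_2 are all 1, so H_1 ≅ Z^2.
  H_2: rank ker ∂_2 − rank ∂_3 = (5 − 5) − 0 = 0, and there is no ∂_3, so H_2 ≅ 0.

As a check, the Euler characteristic is 9 − 15 + 5 = -1, which agrees with 1 − 2 + 0 = -1.

H_0 = Z,  H_1 = Z^2,  H_2 = 0.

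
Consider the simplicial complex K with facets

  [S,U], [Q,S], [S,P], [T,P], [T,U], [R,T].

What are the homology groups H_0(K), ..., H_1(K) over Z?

Order the vertices as P < Q < R < S < T < U. Listing each simplex with vertices in this order, K has dimension 1 with simplices:

  0-simplices (6): P, Q, R, S, T, U
  1-simplices (6): PS, PT, QS, RT, SU, TU

so the chain groups are C_0 ≅ Z^6, C_1 ≅ Z^6.

∂_1: C_1 → C_0 maps an edge to its endpoints' difference, ∂[p,q] = q − p. For instance
  ∂PS = S − P.
This gives a 6×6 integer matrix of rank 5; reducing to Smith normal form yields diagonal entries (1,1,1,1,1).

From H_k ≅ ker(∂_k) / im(∂_{k+1}) we obtain:

  H_0: rank C_0 − rank ∂_1 = 6 − 5 = 1, and the invariant factors of ∂_1 are all 1, so H_0 ≅ Z.
  H_1: rank ker ∂_1 − rank ∂_2 = (6 − 5) − 0 = 1, and there is no ∂_2, so H_1 ≅ Z.

H_0 ≅ Z,  H_1 ≅ Z.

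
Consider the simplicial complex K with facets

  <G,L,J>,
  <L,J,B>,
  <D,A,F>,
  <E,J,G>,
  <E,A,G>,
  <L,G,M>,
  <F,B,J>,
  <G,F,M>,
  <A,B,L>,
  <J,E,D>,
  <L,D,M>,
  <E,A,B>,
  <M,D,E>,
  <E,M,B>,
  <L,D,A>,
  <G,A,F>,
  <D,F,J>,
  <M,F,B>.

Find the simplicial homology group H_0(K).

We work with the vertex ordering A < B < D < E < F < G < J < L < M. The simplices of K, each written with vertices in increasing order, are:

  0-simplices (9): A, B, D, E, F, G, J, L, M
  1-simplices (27): AB, AD, AE, AF, AG, AL, BE, BF, BJ, BL, BM, DE, DF, DJ, DL, DM, EG, EJ, EM, FG, FJ, FM, GJ, GL, GM, JL, LM
  2-simplices (18): ABE, ABL, ADF, ADL, AEG, AFG, BEM, BFJ, BFM, BJL, DEJ, DEM, DFJ, DLM, EGJ, FGM, GJL, GLM

so the chain groups are C_0 ≅ Z^9, C_1 ≅ Z^27, C_2 ≅ Z^18.

Boundary ∂_1: C_1 → C_0 sends each edge [p,q] (with p < q) to q − p. For instance
  ∂BM = M − B.
As a 9×27 matrix over Z this has rank 8, with invariant factors (1,1,1,1,1,1,1,1).

Boundary ∂_2: C_2 → C_1 sends each 2-simplex [p,q,r] to [q,r] − [p,r] + [p,q]. For instance
  ∂DFJ = FJ − DJ + DF,
  ∂ADF = DF − AF + AD.
The resulting 27×18 matrix has rank 17, and its Smith normal form has invariant factors (1,1,1,1,1,1,1,1,1,1,1,1,1,1,1,1,1).

From H_k ≅ ker(∂_k) / im(∂_{k+1}) we obtain:

  H_0: rank C_0 − rank ∂_1 = 9 − 8 = 1, and the invariant factors of ∂_1 are all 1, so H_0 ≅ Z.

H_0 ≅ Z.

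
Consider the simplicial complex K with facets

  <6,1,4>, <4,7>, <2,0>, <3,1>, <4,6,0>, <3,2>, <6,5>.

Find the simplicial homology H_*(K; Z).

Fix the vertex order 0 < 1 < 2 < 3 < 4 < 5 < 6 < 7 and write every simplex with vertices in increasing order. Then dim K = 2 and the simplices of K are:

  0-simplices (8): [0], [1], [2], [3], [4], [5], [6], [7]
  1-simplices (10): [0,2], [0,4], [0,6], [1,3], [1,4], [1,6], [2,3], [4,6], [4,7], [5,6]
  2-simplices (2): [0,4,6], [1,4,6]

so the chain groups are C_0 ≅ Z^8, C_1 ≅ Z^10, C_2 ≅ Z^2.

∂_1: C_1 → C_0 is given by ∂[p,q] = [q] − [p]. For instance
  ∂[1,6] = [6] − [1].
The resulting 8×10 matrix has rank 7, and its Smith normal form has invariant factors (1,1,1,1,1,1,1).

Boundary ∂_2: C_2 → C_1 acts by ∂[p,q,r] = [q,r] − [p,r] + [p,q]. For instance
  ∂[1,4,6] = [4,6] − [1,6] + [1,4],
  ∂[0,4,6] = [4,6] − [0,6] + [0,4].
The 10×2 boundary matrix has rank 2 and Smith normal form diag(1,1).

Reading off H_k = ker ∂_k / im ∂_{k+1}:

  H_0: rank C_0 − rank ∂_1 = 8 − 7 = 1, and the invariant factors of ∂_1 are all 1, so H_0 = Z.
  H_1: rank ker ∂_1 − rank ∂_2 = (10 − 7) − 2 = 1, and the invariant factors of ∂_2 are all 1, so H_1 = Z.
  H_2: rank ker ∂_2 − rank ∂_3 = (2 − 2) − 0 = 0, and there is no ∂_3, so H_2 = 0.

H_0 ≅ Z,  H_1 ≅ Z,  H_2 = 0.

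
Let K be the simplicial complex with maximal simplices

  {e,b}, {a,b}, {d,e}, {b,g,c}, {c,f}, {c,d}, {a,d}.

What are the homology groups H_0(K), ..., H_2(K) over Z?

Take the total order a < b < c < d < e < f < g on the vertex set. Then K (dimension 2) consists of the simplices:

  0-simplices (7): a, b, c, d, e, f, g
  1-simplices (9): ab, ad, bc, be, bg, cd, cf, cg, de
  2-simplices (1): bcg

so the chain groups are C_0 ≅ Z^7, C_1 ≅ Z^9, C_2 ≅ Z^1.

∂_1: C_1 → C_0 sends each edge [p,q] (with p < q) to q − p. For instance
  ∂bg = g − b.
The 7×9 boundary matrix has rank 6 and Smith normal form diag(1,1,1,1,1,1).

∂_2: C_2 → C_1 acts by ∂[p,q,r] = [q,r] − [p,r] + [p,q]. For instance
  ∂bcg = cg − bg + bc.
The 9×1 boundary matrix has rank 1 and Smith normal form diag(1).

From H_k ≅ ker(∂_k) / im(∂_{k+1}) we obtain:

  H_0: rank C_0 − rank ∂_1 = 7 − 6 = 1, and the invariant factors of ∂_1 are all 1, so H_0 = Z.
  H_1: rank ker ∂_1 − rank ∂_2 = (9 − 6) − 1 = 2, and the invariant factors of ∂_2 are all 1, so H_1 = Z^2.
  H_2: rank ker ∂_2 − rank ∂_3 = (1 − 1) − 0 = 0, and there is no ∂_3, so H_2 = 0.

H_0 = Z,  H_1 = Z^2,  H_2 = 0.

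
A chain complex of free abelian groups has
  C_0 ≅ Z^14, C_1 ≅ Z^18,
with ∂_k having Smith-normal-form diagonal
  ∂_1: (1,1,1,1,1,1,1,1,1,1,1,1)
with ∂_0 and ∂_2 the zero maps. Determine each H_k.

H_0 ≅ Z^2,  H_1 ≅ Z^6.

H_0: b_0 = 14 − 0 − 12 = 2; torsion from ∂_1 factors > 1: none. So H_0 ≅ Z^2.
H_1: b_1 = 18 − 12 − 0 = 6; torsion from ∂_2 factors > 1: none. So H_1 ≅ Z^6.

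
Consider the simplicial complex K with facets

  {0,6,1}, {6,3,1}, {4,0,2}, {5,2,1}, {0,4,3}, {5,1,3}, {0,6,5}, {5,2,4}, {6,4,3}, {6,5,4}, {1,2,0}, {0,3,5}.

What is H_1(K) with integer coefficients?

H_1 = Z/2.

Order the vertices as 0 < 1 < 2 < 3 < 4 < 5 < 6. Listing each simplex with vertices in this order, K has dimension 2 with simplices:

  0-simplices (7): [0], [1], [2], [3], [4], [5], [6]
  1-simplices (18): [0,1], [0,2], [0,3], [0,4], [0,5], [0,6], [1,2], [1,3], [1,5], [1,6], [2,4], [2,5], [3,4], [3,5], [3,6], [4,5], [4,6], [5,6]
  2-simplices (12): [0,1,2], [0,1,6], [0,2,4], [0,3,4], [0,3,5], [0,5,6], [1,2,5], [1,3,5], [1,3,6], [2,4,5], [3,4,6], [4,5,6]

so the chain groups are C_0 ≅ Z^7, C_1 ≅ Z^18, C_2 ≅ Z^12.

The boundary map ∂_1: C_1 → C_0 sends each edge [p,q] (with p < q) to q − p. For instance
  ∂[0,6] = [6] − [0].
As a 7×18 matrix over Z this has rank 6, with invariant factors (1,1,1,1,1,1).

Boundary ∂_2: C_2 → C_1 acts by ∂[p,q,r] = [q,r] − [p,r] + [p,q]. For instance
  ∂[1,3,5] = [3,5] − [1,5] + [1,3],
  ∂[0,1,6] = [1,6] − [0,6] + [0,1].
This gives a 18×12 integer matrix of rank 12; reducing to Smith normal form yields diagonal entries (1,1,1,1,1,1,1,1,1,1,1,2).

Now H_k = ker ∂_k / im ∂_{k+1}, so:

  H_1: rank ker ∂_1 − rank ∂_2 = (18 − 6) − 12 = 0, and ∂_2 has invariant factor 2 > 1, so H_1 ≅ Z/2.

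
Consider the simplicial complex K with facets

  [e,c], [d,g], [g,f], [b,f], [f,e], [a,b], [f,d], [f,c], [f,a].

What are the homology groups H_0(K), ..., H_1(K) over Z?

Take the total order a < b < c < d < e < f < g on the vertex set. Then K (dimension 1) consists of the simplices:

  0-simplices (7): a, b, c, d, e, f, g
  1-simplices (9): ab, af, bf, ce, cf, df, dg, ef, fg

so the chain groups are C_0 ≅ Z^7, C_1 ≅ Z^9.

The boundary map ∂_1: C_1 → C_0 sends each edge [p,q] (with p < q) to q − p.
This gives a 7×9 integer matrix of rank 6; reducing to Smith normal form yields diagonal entries (1,1,1,1,1,1).

Computing H_k = (kernel of ∂_k) / (image of ∂_{k+1}):

  H_0: rank C_0 − rank ∂_1 = 7 − 6 = 1, and the invariant factors of ∂_1 are all 1, so H_0 = Z.
  H_1: rank ker ∂_1 − rank ∂_2 = (9 − 6) − 0 = 3, and there is no ∂_2, so H_1 = Z^3.

As a check, the Euler characteristic is 7 − 9 = -2, which agrees with 1 − 3 = -2.

H_0 ≅ Z,  H_1 ≅ Z^3.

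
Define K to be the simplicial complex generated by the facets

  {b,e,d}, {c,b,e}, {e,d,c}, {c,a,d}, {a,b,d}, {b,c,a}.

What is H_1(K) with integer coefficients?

Order the vertices as a < b < c < d < e. Listing each simplex with vertices in this order, K has dimension 2 with simplices:

  0-simplices (5): a, b, c, d, e
  1-simplices (9): ab, ac, ad, bc, bd, be, cd, ce, de
  2-simplices (6): abc, abd, acd, bce, bde, cde

so the chain groups are C_0 ≅ Z^5, C_1 ≅ Z^9, C_2 ≅ Z^6.

The boundary map ∂_1: C_1 → C_0 sends each edge [p,q] (with p < q) to q − p. For instance
  ∂ad = d − a.
This gives a 5×9 integer matrix of rank 4; reducing to Smith normal form yields diagonal entries (1,1,1,1).

∂_2: C_2 → C_1 sends each 2-simplex [p,q,r] to [q,r] − [p,r] + [p,q]. For instance
  ∂bce = ce − be + bc,
  ∂bde = de − be + bd.
This gives a 9×6 integer matrix of rank 5; reducing to Smith normal form yields diagonal entries (1,1,1,1,1).

Now H_k = ker ∂_k / im ∂_{k+1}, so:

  H_1: rank ker ∂_1 − rank ∂_2 = (9 − 4) − 5 = 0, and the invariant factors of ∂_2 are all 1, so H_1 = 0.

H_1 = 0.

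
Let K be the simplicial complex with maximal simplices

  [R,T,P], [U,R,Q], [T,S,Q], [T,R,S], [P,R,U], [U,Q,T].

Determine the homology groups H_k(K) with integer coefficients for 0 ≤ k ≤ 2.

Take the total order P < Q < R < S < T < U on the vertex set. Then K (dimension 2) consists of the simplices:

  0-simplices (6): P, Q, R, S, T, U
  1-simplices (12): PR, PT, PU, QR, QS, QT, QU, RS, RT, RU, ST, TU
  2-simplices (6): PRT, PRU, QRU, QST, QTU, RST

Hence C_0 ≅ Z^6, C_1 ≅ Z^12, C_2 ≅ Z^6.

Boundary ∂_1: C_1 → C_0 sends each edge [p,q] (with p < q) to q − p.
The resulting 6×12 matrix has rank 5, and its Smith normal form has invariant factors (1,1,1,1,1).

Boundary ∂_2: C_2 → C_1 sends each 2-simplex [p,q,r] to [q,r] − [p,r] + [p,q]. For instance
  ∂PRT = RT − PT + PR,
  ∂RST = ST − RT + RS.
The resulting 12×6 matrix has rank 6, and its Smith normal form has invariant factors (1,1,1,1,1,1).

Now H_k = ker ∂_k / im ∂_{k+1}, so:

  H_0: rank C_0 − rank ∂_1 = 6 − 5 = 1, and the invariant factors of ∂_1 are all 1, so H_0 = Z.
  H_1: rank ker ∂_1 − rank ∂_2 = (12 − 5) − 6 = 1, and the invariant factors of ∂_2 are all 1, so H_1 = Z.
  H_2: rank ker ∂_2 − rank ∂_3 = (6 − 6) − 0 = 0, and there is no ∂_3, so H_2 = 0.

As a check, the Euler characteristic is 6 − 12 + 6 = 0, which agrees with 1 − 1 + 0 = 0.

H_0 = Z,  H_1 = Z,  H_2 = 0.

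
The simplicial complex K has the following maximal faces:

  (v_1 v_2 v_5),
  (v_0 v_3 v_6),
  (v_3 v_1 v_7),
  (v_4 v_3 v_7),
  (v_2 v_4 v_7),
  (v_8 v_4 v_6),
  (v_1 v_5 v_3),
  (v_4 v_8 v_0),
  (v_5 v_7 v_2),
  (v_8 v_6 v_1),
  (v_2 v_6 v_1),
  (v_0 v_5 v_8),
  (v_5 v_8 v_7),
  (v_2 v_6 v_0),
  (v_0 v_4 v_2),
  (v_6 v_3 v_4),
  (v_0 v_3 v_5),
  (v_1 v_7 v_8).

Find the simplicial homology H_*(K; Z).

We work with the vertex ordering v_0 < v_1 < v_2 < v_3 < v_4 < v_5 < v_6 < v_7 < v_8. The simplices of K, each written with vertices in increasing order, are:

  0-simplices (9): [v_0], [v_1], [v_2], [v_3], [v_4], [v_5], [v_6], [v_7], [v_8]
  1-simplices (27): (27 of them)
  2-simplices (18): (18 of them)

so the chain groups are C_0 ≅ Z^9, C_1 ≅ Z^27, C_2 ≅ Z^18.

The boundary map ∂_1: C_1 → C_0 sends each edge [p,q] (with p < q) to q − p.
The 9×27 boundary matrix has rank 8 and Smith normal form diag(1,1,1,1,1,1,1,1).

∂_2: C_2 → C_1 acts by ∂[p,q,r] = [q,r] − [p,r] + [p,q]. For instance
  ∂[v_3,v_4,v_6] = [v_4,v_6] − [v_3,v_6] + [v_3,v_4],
  ∂[v_1,v_2,v_5] = [v_2,v_5] − [v_1,v_5] + [v_1,v_2].
The 27×18 boundary matrix has rank 18 and Smith normal form diag(1,1,1,1,1,1,1,1,1,1,1,1,1,1,1,1,1,2).

From H_k ≅ ker(∂_k) / im(∂_{k+1}) we obtain:

  H_0: rank C_0 − rank ∂_1 = 9 − 8 = 1, and the invariant factors of ∂_1 are all 1, so H_0 ≅ Z.
  H_1: rank ker ∂_1 − rank ∂_2 = (27 − 8) − 18 = 1, and ∂_2 has invariant factor 2 > 1, so H_1 ≅ Z ⊕ Z/2.
  H_2: rank ker ∂_2 − rank ∂_3 = (18 − 18) − 0 = 0, and there is no ∂_3, so H_2 ≅ 0.

As a check, the Euler characteristic is 9 − 27 + 18 = 0, which agrees with 1 − 1 + 0 = 0.

H_0 = Z,  H_1 = Z ⊕ Z/2,  H_2 = 0.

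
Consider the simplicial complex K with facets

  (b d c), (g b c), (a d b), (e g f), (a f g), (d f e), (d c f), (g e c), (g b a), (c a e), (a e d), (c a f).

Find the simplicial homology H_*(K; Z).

H_0 ≅ Z,  H_1 ≅ Z/2Z,  H_2 = 0.

Order the vertices as a < b < c < d < e < f < g. Listing each simplex with vertices in this order, K has dimension 2 with simplices:

  0-simplices (7): a, b, c, d, e, f, g
  1-simplices (18): ab, ac, ad, ae, af, ag, bc, bd, bg, cd, ce, cf, cg, de, df, ef, eg, fg
  2-simplices (12): abd, abg, ace, acf, ade, afg, bcd, bcg, cdf, ceg, def, efg

so the chain groups are C_0 ≅ Z^7, C_1 ≅ Z^18, C_2 ≅ Z^12.

The boundary map ∂_1: C_1 → C_0 sends each edge [p,q] (with p < q) to q − p.
This gives a 7×18 integer matrix of rank 6; reducing to Smith normal form yields diagonal entries (1,1,1,1,1,1).

Boundary ∂_2: C_2 → C_1 acts by ∂[p,q,r] = [q,r] − [p,r] + [p,q]. For instance
  ∂ceg = eg − cg + ce,
  ∂cdf = df − cf + cd.
The resulting 18×12 matrix has rank 12, and its Smith normal form has invariant factors (1,1,1,1,1,1,1,1,1,1,1,2).

Computing H_k = (kernel of ∂_k) / (image of ∂_{k+1}):

  H_0: rank C_0 − rank ∂_1 = 7 − 6 = 1, and the invariant factors of ∂_1 are all 1, so H_0 ≅ Z.
  H_1: rank ker ∂_1 − rank ∂_2 = (18 − 6) − 12 = 0, and ∂_2 has invariant factor 2 > 1, so H_1 ≅ Z/2Z.
  H_2: rank ker ∂_2 − rank ∂_3 = (12 − 12) − 0 = 0, and there is no ∂_3, so H_2 ≅ 0.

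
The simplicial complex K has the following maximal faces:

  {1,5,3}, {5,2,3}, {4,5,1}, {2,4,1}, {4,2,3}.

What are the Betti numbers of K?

b_0 = 1, b_1 = 1, b_2 = 0.

We work with the vertex ordering 1 < 2 < 3 < 4 < 5. The simplices of K, each written with vertices in increasing order, are:

  0-simplices (5): [1], [2], [3], [4], [5]
  1-simplices (10): [1,2], [1,3], [1,4], [1,5], [2,3], [2,4], [2,5], [3,4], [3,5], [4,5]
  2-simplices (5): [1,2,4], [1,3,5], [1,4,5], [2,3,4], [2,3,5]

giving chain groups C_0 ≅ Z^5, C_1 ≅ Z^10, C_2 ≅ Z^5.

∂_1: C_1 → C_0 maps an edge to its endpoints' difference, ∂[p,q] = q − p.
As a 5×10 matrix over Z this has rank 4, with invariant factors (1,1,1,1).

Boundary ∂_2: C_2 → C_1 acts by ∂[p,q,r] = [q,r] − [p,r] + [p,q]. For instance
  ∂[2,3,5] = [3,5] − [2,5] + [2,3],
  ∂[2,3,4] = [3,4] − [2,4] + [2,3].
The resulting 10×5 matrix has rank 5, and its Smith normal form has invariant factors (1,1,1,1,1).

Reading off H_k = ker ∂_k / im ∂_{k+1}:

  H_0: rank C_0 − rank ∂_1 = 5 − 4 = 1, and the invariant factors of ∂_1 are all 1, so H_0 ≅ Z.
  H_1: rank ker ∂_1 − rank ∂_2 = (10 − 4) − 5 = 1, and the invariant factors of ∂_2 are all 1, so H_1 ≅ Z.
  H_2: rank ker ∂_2 − rank ∂_3 = (5 − 5) − 0 = 0, and there is no ∂_3, so H_2 ≅ 0.

Hence the Betti numbers are b_0 = 1, b_1 = 1, b_2 = 0.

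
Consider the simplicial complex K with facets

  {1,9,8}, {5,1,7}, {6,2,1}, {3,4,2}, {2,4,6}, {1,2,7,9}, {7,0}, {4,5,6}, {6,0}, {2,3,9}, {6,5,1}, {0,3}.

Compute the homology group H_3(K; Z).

Order the vertices as 0 < 1 < 2 < 3 < 4 < 5 < 6 < 7 < 8 < 9. Listing each simplex with vertices in this order, K has dimension 3 with simplices:

  0-simplices (10): [0], [1], [2], [3], [4], [5], [6], [7], [8], [9]
  1-simplices (22): [0,3], [0,6], [0,7], [1,2], [1,5], [1,6], [1,7], [1,8], [1,9], [2,3], [2,4], [2,6], [2,7], [2,9], [3,4], [3,9], [4,5], [4,6], [5,6], [5,7], [7,9], [8,9]
  2-simplices (12): [1,2,6], [1,2,7], [1,2,9], [1,5,6], [1,5,7], [1,7,9], [1,8,9], [2,3,4], [2,3,9], [2,4,6], [2,7,9], [4,5,6]
  3-simplices (1): [1,2,7,9]

giving chain groups C_0 ≅ Z^10, C_1 ≅ Z^22, C_2 ≅ Z^12, C_3 ≅ Z^1.

∂_1: C_1 → C_0 maps an edge to its endpoints' difference, ∂[p,q] = q − p. For instance
  ∂[1,6] = [6] − [1].
This gives a 10×22 integer matrix of rank 9; reducing to Smith normal form yields diagonal entries (1,1,1,1,1,1,1,1,1).

The boundary map ∂_2: C_2 → C_1 sends each 2-simplex [p,q,r] to [q,r] − [p,r] + [p,q]. For instance
  ∂[1,7,9] = [7,9] − [1,9] + [1,7],
  ∂[2,3,9] = [3,9] − [2,9] + [2,3].
This gives a 22×12 integer matrix of rank 11; reducing to Smith normal form yields diagonal entries (1,1,1,1,1,1,1,1,1,1,1).

Boundary ∂_3: C_3 → C_2 sends each 3-simplex σ to the alternating sum Σ_i (−1)^i (σ with its i-th vertex removed). For instance
  ∂[1,2,7,9] = [2,7,9] − [1,7,9] + [1,2,9] − [1,2,7].
The resulting 12×1 matrix has rank 1, and its Smith normal form has invariant factors (1).

Computing H_k = (kernel of ∂_k) / (image of ∂_{k+1}):

  H_3: rank ker ∂_3 − rank ∂_4 = (1 − 1) − 0 = 0, and there is no ∂_4, so H_3 ≅ 0.

H_3 = 0.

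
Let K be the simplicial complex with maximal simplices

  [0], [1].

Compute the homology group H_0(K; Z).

H_0 ≅ Z^2.

We work with the vertex ordering 0 < 1. The simplices of K, each written with vertices in increasing order, are:

  0-simplices (2): [0], [1]

so the chain groups are C_0 ≅ Z^2.

Now H_k = ker ∂_k / im ∂_{k+1}, so:

  H_0: rank C_0 − rank ∂_1 = 2 − 0 = 2, and there is no ∂_1, so H_0 ≅ Z^2.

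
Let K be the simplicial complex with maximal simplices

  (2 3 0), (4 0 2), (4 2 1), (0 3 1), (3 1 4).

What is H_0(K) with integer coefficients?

H_0 ≅ Z.

We work with the vertex ordering 0 < 1 < 2 < 3 < 4. The simplices of K, each written with vertices in increasing order, are:

  0-simplices (5): [0], [1], [2], [3], [4]
  1-simplices (10): [0,1], [0,2], [0,3], [0,4], [1,2], [1,3], [1,4], [2,3], [2,4], [3,4]
  2-simplices (5): [0,1,3], [0,2,3], [0,2,4], [1,2,4], [1,3,4]

giving chain groups C_0 ≅ Z^5, C_1 ≅ Z^10, C_2 ≅ Z^5.

Boundary ∂_1: C_1 → C_0 maps an edge to its endpoints' difference, ∂[p,q] = q − p.
As a 5×10 matrix over Z this has rank 4, with invariant factors (1,1,1,1).

Boundary ∂_2: C_2 → C_1 sends each 2-simplex [p,q,r] to [q,r] − [p,r] + [p,q]. For instance
  ∂[0,2,4] = [2,4] − [0,4] + [0,2],
  ∂[1,2,4] = [2,4] − [1,4] + [1,2].
The 10×5 boundary matrix has rank 5 and Smith normal form diag(1,1,1,1,1).

From H_k ≅ ker(∂_k) / im(∂_{k+1}) we obtain:

  H_0: rank C_0 − rank ∂_1 = 5 − 4 = 1, and the invariant factors of ∂_1 are all 1, so H_0 = Z.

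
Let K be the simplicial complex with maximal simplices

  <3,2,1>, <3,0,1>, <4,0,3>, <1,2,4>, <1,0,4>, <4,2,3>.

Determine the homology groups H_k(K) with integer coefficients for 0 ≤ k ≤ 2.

Fix the vertex order 0 < 1 < 2 < 3 < 4 and write every simplex with vertices in increasing order. Then dim K = 2 and the simplices of K are:

  0-simplices (5): [0], [1], [2], [3], [4]
  1-simplices (9): [0,1], [0,3], [0,4], [1,2], [1,3], [1,4], [2,3], [2,4], [3,4]
  2-simplices (6): [0,1,3], [0,1,4], [0,3,4], [1,2,3], [1,2,4], [2,3,4]

giving chain groups C_0 ≅ Z^5, C_1 ≅ Z^9, C_2 ≅ Z^6.

∂_1: C_1 → C_0 sends each edge [p,q] (with p < q) to q − p. For instance
  ∂[1,4] = [4] − [1].
As a 5×9 matrix over Z this has rank 4, with invariant factors (1,1,1,1).

Boundary ∂_2: C_2 → C_1 acts by ∂[p,q,r] = [q,r] − [p,r] + [p,q]. For instance
  ∂[1,2,4] = [2,4] − [1,4] + [1,2],
  ∂[0,1,4] = [1,4] − [0,4] + [0,1].
The resulting 9×6 matrix has rank 5, and its Smith normal form has invariant factors (1,1,1,1,1).

Now H_k = ker ∂_k / im ∂_{k+1}, so:

  H_0: rank C_0 − rank ∂_1 = 5 − 4 = 1, and the invariant factors of ∂_1 are all 1, so H_0 ≅ Z.
  H_1: rank ker ∂_1 − rank ∂_2 = (9 − 4) − 5 = 0, and the invariant factors of ∂_2 are all 1, so H_1 ≅ 0.
  H_2: rank ker ∂_2 − rank ∂_3 = (6 − 5) − 0 = 1, and there is no ∂_3, so H_2 ≅ Z.

As a check, the Euler characteristic is 5 − 9 + 6 = 2, which agrees with 1 − 0 + 1 = 2.

H_0 = Z,  H_1 = 0,  H_2 = Z.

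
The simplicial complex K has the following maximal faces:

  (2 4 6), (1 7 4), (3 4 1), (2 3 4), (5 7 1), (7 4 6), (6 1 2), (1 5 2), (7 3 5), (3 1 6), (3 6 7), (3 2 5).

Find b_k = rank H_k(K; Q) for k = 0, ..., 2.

b_0 = 1, b_1 = 0, b_2 = 0.

Take the total order 1 < 2 < 3 < 4 < 5 < 6 < 7 on the vertex set. Then K (dimension 2) consists of the simplices:

  0-simplices (7): [1], [2], [3], [4], [5], [6], [7]
  1-simplices (18): [1,2], [1,3], [1,4], [1,5], [1,6], [1,7], [2,3], [2,4], [2,5], [2,6], [3,4], [3,5], [3,6], [3,7], [4,6], [4,7], [5,7], [6,7]
  2-simplices (12): [1,2,5], [1,2,6], [1,3,4], [1,3,6], [1,4,7], [1,5,7], [2,3,4], [2,3,5], [2,4,6], [3,5,7], [3,6,7], [4,6,7]

Hence C_0 ≅ Z^7, C_1 ≅ Z^18, C_2 ≅ Z^12.

The boundary map ∂_1: C_1 → C_0 maps an edge to its endpoints' difference, ∂[p,q] = q − p. For instance
  ∂[2,3] = [3] − [2].
The 7×18 boundary matrix has rank 6 and Smith normal form diag(1,1,1,1,1,1).

Boundary ∂_2: C_2 → C_1 maps a triangle to the signed sum of its edges. For instance
  ∂[1,3,6] = [3,6] − [1,6] + [1,3],
  ∂[1,3,4] = [3,4] − [1,4] + [1,3].
This gives a 18×12 integer matrix of rank 12; reducing to Smith normal form yields diagonal entries (1,1,1,1,1,1,1,1,1,1,1,2).

Computing H_k = (kernel of ∂_k) / (image of ∂_{k+1}):

  H_0: rank C_0 − rank ∂_1 = 7 − 6 = 1, and the invariant factors of ∂_1 are all 1, so H_0 = Z.
  H_1: rank ker ∂_1 − rank ∂_2 = (18 − 6) − 12 = 0, and ∂_2 has invariant factor 2 > 1, so H_1 = Z/2.
  H_2: rank ker ∂_2 − rank ∂_3 = (12 − 12) − 0 = 0, and there is no ∂_3, so H_2 = 0.

Hence the Betti numbers are b_0 = 1, b_1 = 0, b_2 = 0.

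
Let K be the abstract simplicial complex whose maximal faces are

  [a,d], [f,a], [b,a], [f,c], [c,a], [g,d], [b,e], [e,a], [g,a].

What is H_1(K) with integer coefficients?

H_1 ≅ Z^3.

We work with the vertex ordering a < b < c < d < e < f < g. The simplices of K, each written with vertices in increasing order, are:

  0-simplices (7): a, b, c, d, e, f, g
  1-simplices (9): ab, ac, ad, ae, af, ag, be, cf, dg

Hence C_0 ≅ Z^7, C_1 ≅ Z^9.

∂_1: C_1 → C_0 is given by ∂[p,q] = [q] − [p]. For instance
  ∂ab = b − a.
The resulting 7×9 matrix has rank 6, and its Smith normal form has invariant factors (1,1,1,1,1,1).

Reading off H_k = ker ∂_k / im ∂_{k+1}:

  H_1: rank ker ∂_1 − rank ∂_2 = (9 − 6) − 0 = 3, and there is no ∂_2, so H_1 ≅ Z^3.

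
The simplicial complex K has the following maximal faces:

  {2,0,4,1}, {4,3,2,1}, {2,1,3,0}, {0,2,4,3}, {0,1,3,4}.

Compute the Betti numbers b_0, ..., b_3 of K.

b_0 = 1, b_1 = 0, b_2 = 0, b_3 = 1.

Take the total order 0 < 1 < 2 < 3 < 4 on the vertex set. Then K (dimension 3) consists of the simplices:

  0-simplices (5): [0], [1], [2], [3], [4]
  1-simplices (10): [0,1], [0,2], [0,3], [0,4], [1,2], [1,3], [1,4], [2,3], [2,4], [3,4]
  2-simplices (10): [0,1,2], [0,1,3], [0,1,4], [0,2,3], [0,2,4], [0,3,4], [1,2,3], [1,2,4], [1,3,4], [2,3,4]
  3-simplices (5): [0,1,2,3], [0,1,2,4], [0,1,3,4], [0,2,3,4], [1,2,3,4]

so the chain groups are C_0 ≅ Z^5, C_1 ≅ Z^10, C_2 ≅ Z^10, C_3 ≅ Z^5.

The boundary map ∂_1: C_1 → C_0 is given by ∂[p,q] = [q] − [p].
The 5×10 boundary matrix has rank 4 and Smith normal form diag(1,1,1,1).

The boundary map ∂_2: C_2 → C_1 sends each 2-simplex [p,q,r] to [q,r] − [p,r] + [p,q]. For instance
  ∂[1,2,4] = [2,4] − [1,4] + [1,2],
  ∂[0,1,4] = [1,4] − [0,4] + [0,1].
The 10×10 boundary matrix has rank 6 and Smith normal form diag(1,1,1,1,1,1).

Boundary ∂_3: C_3 → C_2 sends each 3-simplex σ to the alternating sum Σ_i (−1)^i (σ with its i-th vertex removed). For instance
  ∂[0,2,3,4] = [2,3,4] − [0,3,4] + [0,2,4] − [0,2,3],
  ∂[0,1,2,4] = [1,2,4] − [0,2,4] + [0,1,4] − [0,1,2].
The 10×5 boundary matrix has rank 4 and Smith normal form diag(1,1,1,1).

Now H_k = ker ∂_k / im ∂_{k+1}, so:

  H_0: rank C_0 − rank ∂_1 = 5 − 4 = 1, and the invariant factors of ∂_1 are all 1, so H_0 = Z.
  H_1: rank ker ∂_1 − rank ∂_2 = (10 − 4) − 6 = 0, and the invariant factors of ∂_2 are all 1, so H_1 = 0.
  H_2: rank ker ∂_2 − rank ∂_3 = (10 − 6) − 4 = 0, and the invariant factors of ∂_3 are all 1, so H_2 = 0.
  H_3: rank ker ∂_3 − rank ∂_4 = (5 − 4) − 0 = 1, and there is no ∂_4, so H_3 = Z.

As a check, the Euler characteristic is 5 − 10 + 10 − 5 = 0, which agrees with 1 − 0 + 0 − 1 = 0.
(K is a triangulation of the 3-sphere S^3.)

Hence the Betti numbers are b_0 = 1, b_1 = 0, b_2 = 0, b_3 = 1.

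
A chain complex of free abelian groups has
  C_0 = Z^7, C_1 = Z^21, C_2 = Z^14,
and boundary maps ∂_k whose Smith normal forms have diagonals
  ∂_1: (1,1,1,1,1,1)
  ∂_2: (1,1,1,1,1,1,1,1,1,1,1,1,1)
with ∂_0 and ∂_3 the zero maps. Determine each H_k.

H_0: b_0 = 7 − 0 − 6 = 1; torsion from ∂_1 factors > 1: none. So H_0 ≅ Z.
H_1: b_1 = 21 − 6 − 13 = 2; torsion from ∂_2 factors > 1: none. So H_1 ≅ Z^2.
H_2: b_2 = 14 − 13 − 0 = 1; torsion from ∂_3 factors > 1: none. So H_2 ≅ Z.

H_0 ≅ Z,  H_1 ≅ Z^2,  H_2 ≅ Z.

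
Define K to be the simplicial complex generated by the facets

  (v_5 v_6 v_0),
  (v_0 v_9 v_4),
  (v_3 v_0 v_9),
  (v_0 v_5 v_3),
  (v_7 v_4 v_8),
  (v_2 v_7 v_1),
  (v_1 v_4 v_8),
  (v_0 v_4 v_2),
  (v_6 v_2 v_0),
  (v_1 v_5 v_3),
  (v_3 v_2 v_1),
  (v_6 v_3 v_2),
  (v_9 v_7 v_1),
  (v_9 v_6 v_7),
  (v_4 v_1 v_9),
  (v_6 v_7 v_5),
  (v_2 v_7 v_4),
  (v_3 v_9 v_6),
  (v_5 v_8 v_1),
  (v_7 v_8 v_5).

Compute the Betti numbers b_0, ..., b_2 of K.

b_0 = 1, b_1 = 1, b_2 = 0.

Order the vertices as v_0 < v_1 < v_2 < v_3 < v_4 < v_5 < v_6 < v_7 < v_8 < v_9. Listing each simplex with vertices in this order, K has dimension 2 with simplices:

  0-simplices (10): [v_0], [v_1], [v_2], [v_3], [v_4], [v_5], [v_6], [v_7], [v_8], [v_9]
  1-simplices (30): (30 of them)
  2-simplices (20): (20 of them)

Hence C_0 ≅ Z^10, C_1 ≅ Z^30, C_2 ≅ Z^20.

Boundary ∂_1: C_1 → C_0 is given by ∂[p,q] = [q] − [p]. For instance
  ∂[v_5,v_7] = [v_7] − [v_5].
This gives a 10×30 integer matrix of rank 9; reducing to Smith normal form yields diagonal entries (1,1,1,1,1,1,1,1,1).

The boundary map ∂_2: C_2 → C_1 sends each 2-simplex [p,q,r] to [q,r] − [p,r] + [p,q]. For instance
  ∂[v_1,v_2,v_3] = [v_2,v_3] − [v_1,v_3] + [v_1,v_2],
  ∂[v_0,v_5,v_6] = [v_5,v_6] − [v_0,v_6] + [v_0,v_5].
The 30×20 boundary matrix has rank 20 and Smith normal form diag(1,1,1,1,1,1,1,1,1,1,1,1,1,1,1,1,1,1,1,2).

Reading off H_k = ker ∂_k / im ∂_{k+1}:

  H_0: rank C_0 − rank ∂_1 = 10 − 9 = 1, and the invariant factors of ∂_1 are all 1, so H_0 = Z.
  H_1: rank ker ∂_1 − rank ∂_2 = (30 − 9) − 20 = 1, and ∂_2 has invariant factor 2 > 1, so H_1 = Z ⊕ Z/2.
  H_2: rank ker ∂_2 − rank ∂_3 = (20 − 20) − 0 = 0, and there is no ∂_3, so H_2 = 0.

(K is a triangulation of the Klein bottle.)

Hence the Betti numbers are b_0 = 1, b_1 = 1, b_2 = 0.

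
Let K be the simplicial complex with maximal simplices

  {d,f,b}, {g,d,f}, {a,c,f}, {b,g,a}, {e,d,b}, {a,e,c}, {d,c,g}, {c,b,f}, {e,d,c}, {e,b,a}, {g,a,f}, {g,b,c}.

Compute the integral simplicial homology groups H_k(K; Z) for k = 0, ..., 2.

Fix the vertex order a < b < c < d < e < f < g and write every simplex with vertices in increasing order. Then dim K = 2 and the simplices of K are:

  0-simplices (7): a, b, c, d, e, f, g
  1-simplices (18): ab, ac, ae, af, ag, bc, bd, be, bf, bg, cd, ce, cf, cg, de, df, dg, fg
  2-simplices (12): abe, abg, ace, acf, afg, bcf, bcg, bde, bdf, cde, cdg, dfg

giving chain groups C_0 ≅ Z^7, C_1 ≅ Z^18, C_2 ≅ Z^12.

∂_1: C_1 → C_0 is given by ∂[p,q] = [q] − [p].
The resulting 7×18 matrix has rank 6, and its Smith normal form has invariant factors (1,1,1,1,1,1).

Boundary ∂_2: C_2 → C_1 sends each 2-simplex [p,q,r] to [q,r] − [p,r] + [p,q]. For instance
  ∂bdf = df − bf + bd,
  ∂acf = cf − af + ac.
The 18×12 boundary matrix has rank 12 and Smith normal form diag(1,1,1,1,1,1,1,1,1,1,1,2).

Computing H_k = (kernel of ∂_k) / (image of ∂_{k+1}):

  H_0: rank C_0 − rank ∂_1 = 7 − 6 = 1, and the invariant factors of ∂_1 are all 1, so H_0 = Z.
  H_1: rank ker ∂_1 − rank ∂_2 = (18 − 6) − 12 = 0, and ∂_2 has invariant factor 2 > 1, so H_1 = Z_2.
  H_2: rank ker ∂_2 − rank ∂_3 = (12 − 12) − 0 = 0, and there is no ∂_3, so H_2 = 0.

As a check, the Euler characteristic is 7 − 18 + 12 = 1, which agrees with 1 − 0 + 0 = 1.
(K is a triangulation of the real projective plane RP^2.)

H_0 ≅ Z,  H_1 ≅ Z_2,  H_2 = 0.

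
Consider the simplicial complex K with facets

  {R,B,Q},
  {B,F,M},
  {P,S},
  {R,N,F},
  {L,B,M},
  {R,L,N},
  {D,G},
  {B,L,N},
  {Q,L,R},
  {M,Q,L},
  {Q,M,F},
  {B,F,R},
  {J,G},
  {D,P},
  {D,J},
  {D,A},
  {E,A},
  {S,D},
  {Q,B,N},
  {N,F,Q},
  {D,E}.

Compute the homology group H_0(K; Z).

H_0 = Z^2.

Fix the vertex order A < B < D < E < F < G < J < L < M < N < P < Q < R < S and write every simplex with vertices in increasing order. Then dim K = 2 and the simplices of K are:

  0-simplices (14): A, B, D, E, F, G, J, L, M, N, P, Q, R, S
  1-simplices (27): AD, AE, BF, BL, BM, BN, BQ, BR, DE, DG, DJ, DP, DS, FM, FN, FQ, FR, GJ, LM, LN, LQ, LR, MQ, NQ, NR, PS, QR
  2-simplices (12): BFM, BFR, BLM, BLN, BNQ, BQR, FMQ, FNQ, FNR, LMQ, LNR, LQR

so the chain groups are C_0 ≅ Z^14, C_1 ≅ Z^27, C_2 ≅ Z^12.

∂_1: C_1 → C_0 maps an edge to its endpoints' difference, ∂[p,q] = q − p. For instance
  ∂AD = D − A.
The resulting 14×27 matrix has rank 12, and its Smith normal form has invariant factors (1,1,1,1,1,1,1,1,1,1,1,1).

Boundary ∂_2: C_2 → C_1 maps a triangle to the signed sum of its edges. For instance
  ∂FNR = NR − FR + FN,
  ∂BLM = LM − BM + BL.
As a 27×12 matrix over Z this has rank 12, with invariant factors (1,1,1,1,1,1,1,1,1,1,1,2).

Reading off H_k = ker ∂_k / im ∂_{k+1}:

  H_0: rank C_0 − rank ∂_1 = 14 − 12 = 2, and the invariant factors of ∂_1 are all 1, so H_0 = Z^2.

(K is a triangulation of the disjoint union of a wedge of 3 circles and the real projective plane RP^2.)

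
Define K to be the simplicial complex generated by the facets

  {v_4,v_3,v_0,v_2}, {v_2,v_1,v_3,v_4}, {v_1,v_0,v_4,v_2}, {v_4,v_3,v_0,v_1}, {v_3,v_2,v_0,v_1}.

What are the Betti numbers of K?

Order the vertices as v_0 < v_1 < v_2 < v_3 < v_4. Listing each simplex with vertices in this order, K has dimension 3 with simplices:

  0-simplices (5): [v_0], [v_1], [v_2], [v_3], [v_4]
  1-simplices (10): [v_0,v_1], [v_0,v_2], [v_0,v_3], [v_0,v_4], [v_1,v_2], [v_1,v_3], [v_1,v_4], [v_2,v_3], [v_2,v_4], [v_3,v_4]
  2-simplices (10): [v_0,v_1,v_2], [v_0,v_1,v_3], [v_0,v_1,v_4], [v_0,v_2,v_3], [v_0,v_2,v_4], [v_0,v_3,v_4], [v_1,v_2,v_3], [v_1,v_2,v_4], [v_1,v_3,v_4], [v_2,v_3,v_4]
  3-simplices (5): [v_0,v_1,v_2,v_3], [v_0,v_1,v_2,v_4], [v_0,v_1,v_3,v_4], [v_0,v_2,v_3,v_4], [v_1,v_2,v_3,v_4]

so the chain groups are C_0 ≅ Z^5, C_1 ≅ Z^10, C_2 ≅ Z^10, C_3 ≅ Z^5.

The boundary map ∂_1: C_1 → C_0 sends each edge [p,q] (with p < q) to q − p.
This gives a 5×10 integer matrix of rank 4; reducing to Smith normal form yields diagonal entries (1,1,1,1).

The boundary map ∂_2: C_2 → C_1 acts by ∂[p,q,r] = [q,r] − [p,r] + [p,q]. For instance
  ∂[v_1,v_2,v_4] = [v_2,v_4] − [v_1,v_4] + [v_1,v_2],
  ∂[v_1,v_2,v_3] = [v_2,v_3] − [v_1,v_3] + [v_1,v_2].
The resulting 10×10 matrix has rank 6, and its Smith normal form has invariant factors (1,1,1,1,1,1).

Boundary ∂_3: C_3 → C_2 sends each 3-simplex σ to the alternating sum Σ_i (−1)^i (σ with its i-th vertex removed). For instance
  ∂[v_0,v_2,v_3,v_4] = [v_2,v_3,v_4] − [v_0,v_3,v_4] + [v_0,v_2,v_4] − [v_0,v_2,v_3],
  ∂[v_0,v_1,v_2,v_3] = [v_1,v_2,v_3] − [v_0,v_2,v_3] + [v_0,v_1,v_3] − [v_0,v_1,v_2].
This gives a 10×5 integer matrix of rank 4; reducing to Smith normal form yields diagonal entries (1,1,1,1).

From H_k ≅ ker(∂_k) / im(∂_{k+1}) we obtain:

  H_0: rank C_0 − rank ∂_1 = 5 − 4 = 1, and the invariant factors of ∂_1 are all 1, so H_0 = Z.
  H_1: rank ker ∂_1 − rank ∂_2 = (10 − 4) − 6 = 0, and the invariant factors of ∂_2 are all 1, so H_1 = 0.
  H_2: rank ker ∂_2 − rank ∂_3 = (10 − 6) − 4 = 0, and the invariant factors of ∂_3 are all 1, so H_2 = 0.
  H_3: rank ker ∂_3 − rank ∂_4 = (5 − 4) − 0 = 1, and there is no ∂_4, so H_3 = Z.

Hence the Betti numbers are b_0 = 1, b_1 = 0, b_2 = 0, b_3 = 1.

b_0 = 1, b_1 = 0, b_2 = 0, b_3 = 1.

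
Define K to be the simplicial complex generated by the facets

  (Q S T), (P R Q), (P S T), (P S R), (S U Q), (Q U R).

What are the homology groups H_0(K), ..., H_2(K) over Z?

H_0 = Z,  H_1 = Z,  H_2 = 0.

Take the total order P < Q < R < S < T < U on the vertex set. Then K (dimension 2) consists of the simplices:

  0-simplices (6): P, Q, R, S, T, U
  1-simplices (12): PQ, PR, PS, PT, QR, QS, QT, QU, RS, RU, ST, SU
  2-simplices (6): PQR, PRS, PST, QRU, QST, QSU

giving chain groups C_0 ≅ Z^6, C_1 ≅ Z^12, C_2 ≅ Z^6.

∂_1: C_1 → C_0 maps an edge to its endpoints' difference, ∂[p,q] = q − p.
This gives a 6×12 integer matrix of rank 5; reducing to Smith normal form yields diagonal entries (1,1,1,1,1).

∂_2: C_2 → C_1 maps a triangle to the signed sum of its edges. For instance
  ∂QSU = SU − QU + QS,
  ∂QRU = RU − QU + QR.
The resulting 12×6 matrix has rank 6, and its Smith normal form has invariant factors (1,1,1,1,1,1).

Now H_k = ker ∂_k / im ∂_{k+1}, so:

  H_0: rank C_0 − rank ∂_1 = 6 − 5 = 1, and the invariant factors of ∂_1 are all 1, so H_0 ≅ Z.
  H_1: rank ker ∂_1 − rank ∂_2 = (12 − 5) − 6 = 1, and the invariant factors of ∂_2 are all 1, so H_1 ≅ Z.
  H_2: rank ker ∂_2 − rank ∂_3 = (6 − 6) − 0 = 0, and there is no ∂_3, so H_2 ≅ 0.

As a check, the Euler characteristic is 6 − 12 + 6 = 0, which agrees with 1 − 1 + 0 = 0.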